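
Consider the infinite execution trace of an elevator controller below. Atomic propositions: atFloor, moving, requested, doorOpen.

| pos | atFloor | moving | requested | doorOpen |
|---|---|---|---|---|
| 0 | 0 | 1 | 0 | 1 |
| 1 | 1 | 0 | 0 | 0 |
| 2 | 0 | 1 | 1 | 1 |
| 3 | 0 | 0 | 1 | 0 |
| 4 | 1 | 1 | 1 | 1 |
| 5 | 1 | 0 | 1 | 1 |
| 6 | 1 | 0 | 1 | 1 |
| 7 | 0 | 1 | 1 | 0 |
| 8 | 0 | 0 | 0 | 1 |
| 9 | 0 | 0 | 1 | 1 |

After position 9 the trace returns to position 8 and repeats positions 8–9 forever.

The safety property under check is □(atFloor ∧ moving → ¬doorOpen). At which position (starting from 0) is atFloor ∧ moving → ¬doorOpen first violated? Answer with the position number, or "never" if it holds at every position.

4

Check atFloor ∧ moving → ¬doorOpen at each position in order: 0 ✓, 1 ✓, 2 ✓, 3 ✓.
At position 4 the labels are {atFloor, doorOpen, moving, requested}, so atFloor ∧ moving → ¬doorOpen is false there. This is the first violation.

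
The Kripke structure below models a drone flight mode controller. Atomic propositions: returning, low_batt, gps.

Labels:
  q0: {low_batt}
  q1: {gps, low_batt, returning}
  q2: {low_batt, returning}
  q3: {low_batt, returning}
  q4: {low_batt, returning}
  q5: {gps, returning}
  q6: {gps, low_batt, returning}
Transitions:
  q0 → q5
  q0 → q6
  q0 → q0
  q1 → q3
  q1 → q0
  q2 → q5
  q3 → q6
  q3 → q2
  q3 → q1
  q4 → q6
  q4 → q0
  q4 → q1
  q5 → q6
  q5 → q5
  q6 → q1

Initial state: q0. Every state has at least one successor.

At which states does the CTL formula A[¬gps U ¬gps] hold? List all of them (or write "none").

States satisfying ¬gps: {q0, q2, q3, q4}.
States satisfying A[¬gps U ¬gps]: {q0, q2, q3, q4}.

{q0, q2, q3, q4}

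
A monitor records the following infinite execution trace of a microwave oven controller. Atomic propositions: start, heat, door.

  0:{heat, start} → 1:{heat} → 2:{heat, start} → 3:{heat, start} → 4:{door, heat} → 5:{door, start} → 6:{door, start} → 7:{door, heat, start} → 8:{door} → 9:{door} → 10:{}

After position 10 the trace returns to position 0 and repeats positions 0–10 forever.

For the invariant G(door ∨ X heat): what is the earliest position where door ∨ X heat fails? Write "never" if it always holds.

door ∨ X heat holds at every position 0..10, and those are all the positions the trace ever visits, so the invariant G(door ∨ X heat) is never violated.

never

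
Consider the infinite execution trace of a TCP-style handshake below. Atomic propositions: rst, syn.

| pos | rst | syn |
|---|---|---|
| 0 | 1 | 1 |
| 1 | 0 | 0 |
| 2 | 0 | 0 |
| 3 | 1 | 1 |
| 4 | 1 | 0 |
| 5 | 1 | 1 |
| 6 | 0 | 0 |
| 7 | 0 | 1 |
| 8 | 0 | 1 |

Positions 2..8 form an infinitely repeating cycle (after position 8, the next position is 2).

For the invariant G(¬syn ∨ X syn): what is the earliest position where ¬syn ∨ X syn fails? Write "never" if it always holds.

At position 0 the labels are {rst, syn} and the next position 1 has {}, so ¬syn ∨ X syn is false there. This is the first violation.

0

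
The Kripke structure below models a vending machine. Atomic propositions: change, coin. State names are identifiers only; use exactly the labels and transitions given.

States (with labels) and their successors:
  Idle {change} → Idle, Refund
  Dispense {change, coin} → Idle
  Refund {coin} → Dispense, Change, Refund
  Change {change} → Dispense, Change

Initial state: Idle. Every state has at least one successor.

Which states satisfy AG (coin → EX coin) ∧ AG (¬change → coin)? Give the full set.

none

States satisfying coin → EX coin: {Idle, Refund, Change}.
States satisfying AG (coin → EX coin): ∅.
States satisfying ¬change → coin: {Idle, Dispense, Refund, Change}.
States satisfying AG (¬change → coin): {Idle, Dispense, Refund, Change}.
States satisfying AG (coin → EX coin) ∧ AG (¬change → coin): ∅.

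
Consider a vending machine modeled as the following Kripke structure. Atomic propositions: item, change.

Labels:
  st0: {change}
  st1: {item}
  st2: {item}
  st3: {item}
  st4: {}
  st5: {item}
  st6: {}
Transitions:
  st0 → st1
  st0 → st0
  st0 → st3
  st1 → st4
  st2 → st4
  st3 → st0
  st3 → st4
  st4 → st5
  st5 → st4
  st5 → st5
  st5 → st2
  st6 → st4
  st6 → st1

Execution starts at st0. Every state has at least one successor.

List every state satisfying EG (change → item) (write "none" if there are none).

States satisfying change → item: {st1, st2, st3, st4, st5, st6}.
States satisfying EG (change → item): {st1, st2, st3, st4, st5, st6}.

{st1, st2, st3, st4, st5, st6}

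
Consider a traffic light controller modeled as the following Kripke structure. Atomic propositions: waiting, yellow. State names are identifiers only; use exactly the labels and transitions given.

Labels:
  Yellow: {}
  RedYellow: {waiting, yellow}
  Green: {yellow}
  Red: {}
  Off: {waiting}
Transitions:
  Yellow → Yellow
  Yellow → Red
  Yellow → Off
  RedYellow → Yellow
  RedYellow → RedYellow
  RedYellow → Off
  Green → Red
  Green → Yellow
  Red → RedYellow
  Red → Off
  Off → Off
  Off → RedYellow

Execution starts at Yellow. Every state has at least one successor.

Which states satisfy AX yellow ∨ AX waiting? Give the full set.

{Red, Off}

States satisfying yellow: {RedYellow, Green}.
States satisfying AX yellow: ∅.
States satisfying waiting: {RedYellow, Off}.
States satisfying AX waiting: {Red, Off}.
States satisfying AX yellow ∨ AX waiting: {Red, Off}.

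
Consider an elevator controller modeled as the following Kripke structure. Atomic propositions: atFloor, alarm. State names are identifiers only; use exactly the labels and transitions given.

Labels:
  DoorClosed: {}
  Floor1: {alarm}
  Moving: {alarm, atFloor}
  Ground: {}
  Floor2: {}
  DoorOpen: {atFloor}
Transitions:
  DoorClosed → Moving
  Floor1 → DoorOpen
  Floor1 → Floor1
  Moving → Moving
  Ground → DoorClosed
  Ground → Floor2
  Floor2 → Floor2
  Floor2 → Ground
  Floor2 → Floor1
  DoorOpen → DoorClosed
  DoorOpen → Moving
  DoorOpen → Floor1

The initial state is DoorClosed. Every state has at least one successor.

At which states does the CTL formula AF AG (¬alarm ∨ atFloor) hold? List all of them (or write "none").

States satisfying AG (¬alarm ∨ atFloor): {DoorClosed, Moving}.
States satisfying AF AG (¬alarm ∨ atFloor): {DoorClosed, Moving}.

{DoorClosed, Moving}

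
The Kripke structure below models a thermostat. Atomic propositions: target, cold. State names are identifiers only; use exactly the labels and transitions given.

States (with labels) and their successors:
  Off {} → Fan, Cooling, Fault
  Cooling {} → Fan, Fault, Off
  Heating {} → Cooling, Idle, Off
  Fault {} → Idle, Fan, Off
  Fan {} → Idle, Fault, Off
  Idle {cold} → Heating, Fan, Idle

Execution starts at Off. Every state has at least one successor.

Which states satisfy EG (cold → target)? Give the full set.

States satisfying cold → target: {Off, Cooling, Heating, Fault, Fan}.
States satisfying EG (cold → target): {Off, Cooling, Heating, Fault, Fan}.

{Off, Cooling, Heating, Fault, Fan}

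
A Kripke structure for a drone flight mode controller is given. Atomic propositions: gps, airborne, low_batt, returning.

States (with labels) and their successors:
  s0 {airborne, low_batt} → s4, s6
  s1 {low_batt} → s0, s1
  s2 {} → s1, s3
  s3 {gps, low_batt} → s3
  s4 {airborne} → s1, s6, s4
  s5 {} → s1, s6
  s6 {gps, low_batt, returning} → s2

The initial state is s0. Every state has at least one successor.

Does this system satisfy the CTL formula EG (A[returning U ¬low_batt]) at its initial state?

States satisfying A[returning U ¬low_batt]: {s2, s4, s5, s6}.
States satisfying EG (A[returning U ¬low_batt]): {s4}.
No suitable path/successor from s0 witnesses the formula.
s0 ∉ Sat(EG (A[returning U ¬low_batt])).

No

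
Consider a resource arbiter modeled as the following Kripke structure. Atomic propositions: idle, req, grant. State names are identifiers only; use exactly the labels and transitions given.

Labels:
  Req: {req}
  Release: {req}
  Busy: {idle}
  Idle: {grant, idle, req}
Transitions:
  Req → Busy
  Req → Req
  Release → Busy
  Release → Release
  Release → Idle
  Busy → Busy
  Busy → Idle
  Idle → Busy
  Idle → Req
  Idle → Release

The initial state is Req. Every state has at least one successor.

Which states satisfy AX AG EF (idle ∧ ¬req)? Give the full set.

{Req, Release, Busy, Idle}

States satisfying AG EF (idle ∧ ¬req): {Req, Release, Busy, Idle}.
States satisfying AX AG EF (idle ∧ ¬req): {Req, Release, Busy, Idle}.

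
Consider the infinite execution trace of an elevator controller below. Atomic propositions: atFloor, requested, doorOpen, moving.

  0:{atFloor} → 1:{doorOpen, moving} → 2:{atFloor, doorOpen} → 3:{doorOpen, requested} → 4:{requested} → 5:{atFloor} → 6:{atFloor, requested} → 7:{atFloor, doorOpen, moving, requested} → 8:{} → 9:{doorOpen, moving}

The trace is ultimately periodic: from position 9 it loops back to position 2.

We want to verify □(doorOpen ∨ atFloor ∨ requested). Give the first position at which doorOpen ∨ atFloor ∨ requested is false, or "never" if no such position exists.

Check doorOpen ∨ atFloor ∨ requested at each position in order: 0 ✓, 1 ✓, 2 ✓, 3 ✓, 4 ✓, 5 ✓, 6 ✓, 7 ✓.
At position 8 the labels are {}, so doorOpen ∨ atFloor ∨ requested is false there. This is the first violation.

8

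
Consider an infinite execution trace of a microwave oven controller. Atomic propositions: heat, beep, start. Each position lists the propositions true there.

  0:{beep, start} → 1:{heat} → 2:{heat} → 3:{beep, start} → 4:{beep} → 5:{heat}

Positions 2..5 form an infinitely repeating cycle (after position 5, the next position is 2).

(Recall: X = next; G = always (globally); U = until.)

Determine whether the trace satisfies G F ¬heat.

F ¬heat holds at every position 0..5, and those are all positions ever visited, so G F ¬heat holds.

Yes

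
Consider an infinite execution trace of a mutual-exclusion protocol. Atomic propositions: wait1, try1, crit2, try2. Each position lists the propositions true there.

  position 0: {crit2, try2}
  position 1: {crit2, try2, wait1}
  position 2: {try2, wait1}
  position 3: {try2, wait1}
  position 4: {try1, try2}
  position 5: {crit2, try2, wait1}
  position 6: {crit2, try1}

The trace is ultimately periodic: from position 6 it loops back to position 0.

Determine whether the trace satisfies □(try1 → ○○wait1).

try1 → ○○wait1 must hold at every position from 0 onward. It fails at position 4, so □(try1 → ○○wait1) is false.
Positions where try1 holds: 4, 6.
Check ○○wait1 at each: 4→fails, 6→ok.

Does not hold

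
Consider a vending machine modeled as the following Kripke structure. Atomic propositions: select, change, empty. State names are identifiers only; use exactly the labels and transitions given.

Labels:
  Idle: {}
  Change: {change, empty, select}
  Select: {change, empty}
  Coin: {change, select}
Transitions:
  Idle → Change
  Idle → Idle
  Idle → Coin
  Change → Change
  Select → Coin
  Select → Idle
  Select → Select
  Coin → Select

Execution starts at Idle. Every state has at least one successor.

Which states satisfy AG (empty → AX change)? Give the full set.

States satisfying empty → AX change: {Idle, Change, Coin}.
States satisfying AG (empty → AX change): {Change}.

{Change}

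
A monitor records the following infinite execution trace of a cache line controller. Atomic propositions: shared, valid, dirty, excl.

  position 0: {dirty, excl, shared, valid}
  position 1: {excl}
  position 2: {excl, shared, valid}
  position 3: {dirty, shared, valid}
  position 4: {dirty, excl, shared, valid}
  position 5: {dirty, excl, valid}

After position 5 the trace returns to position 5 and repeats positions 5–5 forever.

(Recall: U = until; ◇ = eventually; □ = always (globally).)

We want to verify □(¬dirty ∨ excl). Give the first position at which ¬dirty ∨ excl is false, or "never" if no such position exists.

3

Check ¬dirty ∨ excl at each position in order: 0 ✓, 1 ✓, 2 ✓.
At position 3 the labels are {dirty, shared, valid}, so ¬dirty ∨ excl is false there. This is the first violation.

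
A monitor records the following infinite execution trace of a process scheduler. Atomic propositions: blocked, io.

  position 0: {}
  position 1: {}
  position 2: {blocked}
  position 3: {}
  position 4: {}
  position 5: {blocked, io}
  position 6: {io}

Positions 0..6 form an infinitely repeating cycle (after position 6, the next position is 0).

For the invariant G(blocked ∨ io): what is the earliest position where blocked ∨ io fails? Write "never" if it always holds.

At position 0 the labels are {}, so blocked ∨ io is false there. This is the first violation.

0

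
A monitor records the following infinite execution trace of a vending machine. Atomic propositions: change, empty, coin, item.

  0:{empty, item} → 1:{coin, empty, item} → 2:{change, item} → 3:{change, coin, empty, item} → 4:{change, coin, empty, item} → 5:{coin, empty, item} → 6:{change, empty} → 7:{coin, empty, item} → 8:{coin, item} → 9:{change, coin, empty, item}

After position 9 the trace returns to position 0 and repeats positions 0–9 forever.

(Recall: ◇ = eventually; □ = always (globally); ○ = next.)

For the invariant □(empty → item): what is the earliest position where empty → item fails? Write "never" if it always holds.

6

Check empty → item at each position in order: 0 ✓, 1 ✓, 2 ✓, 3 ✓, 4 ✓, 5 ✓.
At position 6 the labels are {change, empty}, so empty → item is false there. This is the first violation.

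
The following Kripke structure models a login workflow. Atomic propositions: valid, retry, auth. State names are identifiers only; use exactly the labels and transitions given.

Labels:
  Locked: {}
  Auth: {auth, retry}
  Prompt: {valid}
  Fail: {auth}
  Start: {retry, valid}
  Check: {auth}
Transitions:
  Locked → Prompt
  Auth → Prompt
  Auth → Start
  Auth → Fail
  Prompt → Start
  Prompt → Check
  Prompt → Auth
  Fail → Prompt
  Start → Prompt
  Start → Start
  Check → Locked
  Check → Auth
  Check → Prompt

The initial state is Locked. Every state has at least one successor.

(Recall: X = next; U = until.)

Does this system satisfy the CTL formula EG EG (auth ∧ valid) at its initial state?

States satisfying EG (auth ∧ valid): ∅.
States satisfying EG EG (auth ∧ valid): ∅.
No suitable path/successor from Locked witnesses the formula.
Locked ∉ Sat(EG EG (auth ∧ valid)).

Violated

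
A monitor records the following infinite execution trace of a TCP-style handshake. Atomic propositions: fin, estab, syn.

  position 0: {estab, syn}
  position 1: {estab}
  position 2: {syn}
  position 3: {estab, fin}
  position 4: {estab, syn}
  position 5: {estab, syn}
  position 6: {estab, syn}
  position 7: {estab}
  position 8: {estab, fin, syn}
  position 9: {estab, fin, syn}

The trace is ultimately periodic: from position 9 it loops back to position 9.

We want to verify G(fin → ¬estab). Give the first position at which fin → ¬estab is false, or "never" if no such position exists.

Check fin → ¬estab at each position in order: 0 ✓, 1 ✓, 2 ✓.
At position 3 the labels are {estab, fin}, so fin → ¬estab is false there. This is the first violation.

3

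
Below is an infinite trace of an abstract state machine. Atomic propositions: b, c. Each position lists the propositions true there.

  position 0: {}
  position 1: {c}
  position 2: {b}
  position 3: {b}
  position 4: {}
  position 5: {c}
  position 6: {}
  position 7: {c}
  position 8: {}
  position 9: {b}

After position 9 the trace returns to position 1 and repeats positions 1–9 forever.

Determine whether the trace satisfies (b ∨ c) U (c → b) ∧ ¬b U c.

Yes

Walking from position 0: c → b first holds at position 0, and b ∨ c holds at every earlier position along the way, so (b ∨ c) U (c → b) holds.
Walking from position 0: c first holds at position 1, and ¬b holds at every earlier position along the way, so ¬b U c holds.
At position 0: (b ∨ c) U (c → b) is true; ¬b U c is true; so (b ∨ c) U (c → b) ∧ ¬b U c is true.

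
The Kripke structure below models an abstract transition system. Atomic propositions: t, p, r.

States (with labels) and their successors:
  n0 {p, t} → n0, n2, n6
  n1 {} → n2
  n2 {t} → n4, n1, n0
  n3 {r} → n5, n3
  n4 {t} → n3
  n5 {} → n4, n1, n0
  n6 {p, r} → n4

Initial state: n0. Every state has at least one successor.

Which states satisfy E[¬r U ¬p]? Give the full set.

{n0, n1, n2, n3, n4, n5}

States satisfying ¬r: {n0, n1, n2, n4, n5}.
States satisfying ¬p: {n1, n2, n3, n4, n5}.
States satisfying E[¬r U ¬p]: {n0, n1, n2, n3, n4, n5}.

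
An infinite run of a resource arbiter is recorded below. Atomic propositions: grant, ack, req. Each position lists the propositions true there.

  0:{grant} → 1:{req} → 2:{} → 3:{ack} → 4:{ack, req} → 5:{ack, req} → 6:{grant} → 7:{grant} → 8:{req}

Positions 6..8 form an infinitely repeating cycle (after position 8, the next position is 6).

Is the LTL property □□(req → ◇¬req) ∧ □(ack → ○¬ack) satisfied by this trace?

No

□(req → ◇¬req) holds at every position 0..8, and those are all positions ever visited, so □□(req → ◇¬req) holds.
ack → ○¬ack must hold at every position from 0 onward. It fails at position 3, so □(ack → ○¬ack) is false.
Positions where ack holds: 3, 4, 5.
Check ○¬ack at each: 3→fails, 4→fails, 5→ok.
At position 0: □□(req → ◇¬req) is true; □(ack → ○¬ack) is false; so □□(req → ◇¬req) ∧ □(ack → ○¬ack) is false.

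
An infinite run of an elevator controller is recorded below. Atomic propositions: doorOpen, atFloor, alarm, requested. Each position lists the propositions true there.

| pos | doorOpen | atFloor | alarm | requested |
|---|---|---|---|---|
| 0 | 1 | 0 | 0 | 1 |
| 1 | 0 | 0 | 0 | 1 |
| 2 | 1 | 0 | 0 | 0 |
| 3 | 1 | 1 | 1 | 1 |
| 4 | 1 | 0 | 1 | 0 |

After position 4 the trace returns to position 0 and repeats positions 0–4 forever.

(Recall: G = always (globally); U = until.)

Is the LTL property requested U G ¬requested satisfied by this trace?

Walking from position 0: at position 2, G ¬requested has not yet held and requested fails, so requested U G ¬requested is false.

Violated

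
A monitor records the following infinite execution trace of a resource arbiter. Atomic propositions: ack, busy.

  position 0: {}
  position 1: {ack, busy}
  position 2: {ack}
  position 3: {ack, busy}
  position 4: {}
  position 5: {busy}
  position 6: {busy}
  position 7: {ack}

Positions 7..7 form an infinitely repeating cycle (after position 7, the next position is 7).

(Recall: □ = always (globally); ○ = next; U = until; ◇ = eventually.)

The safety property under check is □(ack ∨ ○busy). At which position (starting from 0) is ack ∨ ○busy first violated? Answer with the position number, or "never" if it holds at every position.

6

Check ack ∨ ○busy at each position in order: 0 ✓, 1 ✓, 2 ✓, 3 ✓, 4 ✓, 5 ✓.
At position 6 the labels are {busy} and the next position 7 has {ack}, so ack ∨ ○busy is false there. This is the first violation.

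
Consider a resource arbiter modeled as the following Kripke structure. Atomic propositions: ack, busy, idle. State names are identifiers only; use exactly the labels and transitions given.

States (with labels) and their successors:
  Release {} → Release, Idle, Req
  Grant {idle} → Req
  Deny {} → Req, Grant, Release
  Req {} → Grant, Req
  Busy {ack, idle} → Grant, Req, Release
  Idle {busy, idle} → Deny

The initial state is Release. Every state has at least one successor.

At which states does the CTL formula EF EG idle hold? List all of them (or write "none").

none

States satisfying EG idle: ∅.
States satisfying EF EG idle: ∅.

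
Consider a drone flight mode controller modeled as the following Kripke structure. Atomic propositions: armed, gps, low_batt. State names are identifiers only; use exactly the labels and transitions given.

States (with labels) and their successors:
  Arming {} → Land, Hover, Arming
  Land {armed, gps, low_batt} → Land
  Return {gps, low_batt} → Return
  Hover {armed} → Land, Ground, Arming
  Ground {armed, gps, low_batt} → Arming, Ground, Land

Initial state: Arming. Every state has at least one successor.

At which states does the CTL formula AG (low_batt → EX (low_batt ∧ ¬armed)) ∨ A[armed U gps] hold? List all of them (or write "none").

{Land, Return, Ground}

States satisfying low_batt → EX (low_batt ∧ ¬armed): {Arming, Return, Hover}.
States satisfying AG (low_batt → EX (low_batt ∧ ¬armed)): {Return}.
States satisfying armed: {Land, Hover, Ground}.
States satisfying gps: {Land, Return, Ground}.
States satisfying A[armed U gps]: {Land, Return, Ground}.
States satisfying AG (low_batt → EX (low_batt ∧ ¬armed)) ∨ A[armed U gps]: {Land, Return, Ground}.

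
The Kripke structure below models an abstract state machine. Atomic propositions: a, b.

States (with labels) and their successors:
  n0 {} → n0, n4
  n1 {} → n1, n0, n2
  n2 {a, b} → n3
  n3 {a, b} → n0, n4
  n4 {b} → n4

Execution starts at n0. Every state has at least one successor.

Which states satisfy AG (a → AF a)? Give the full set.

States satisfying a → AF a: {n0, n1, n2, n3, n4}.
States satisfying AG (a → AF a): {n0, n1, n2, n3, n4}.

{n0, n1, n2, n3, n4}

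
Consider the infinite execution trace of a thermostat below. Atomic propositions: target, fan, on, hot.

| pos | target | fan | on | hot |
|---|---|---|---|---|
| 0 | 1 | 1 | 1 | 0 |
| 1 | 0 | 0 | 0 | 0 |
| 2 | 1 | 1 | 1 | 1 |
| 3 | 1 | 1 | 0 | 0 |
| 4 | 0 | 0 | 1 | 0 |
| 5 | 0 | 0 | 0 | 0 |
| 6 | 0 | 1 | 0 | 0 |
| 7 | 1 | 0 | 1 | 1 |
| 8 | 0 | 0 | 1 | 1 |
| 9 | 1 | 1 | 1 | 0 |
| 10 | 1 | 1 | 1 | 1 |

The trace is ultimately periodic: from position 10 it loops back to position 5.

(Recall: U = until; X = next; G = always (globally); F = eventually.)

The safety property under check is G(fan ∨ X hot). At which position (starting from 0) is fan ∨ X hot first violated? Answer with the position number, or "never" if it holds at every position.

Check fan ∨ X hot at each position in order: 0 ✓, 1 ✓, 2 ✓, 3 ✓.
At position 4 the labels are {on} and the next position 5 has {}, so fan ∨ X hot is false there. This is the first violation.

4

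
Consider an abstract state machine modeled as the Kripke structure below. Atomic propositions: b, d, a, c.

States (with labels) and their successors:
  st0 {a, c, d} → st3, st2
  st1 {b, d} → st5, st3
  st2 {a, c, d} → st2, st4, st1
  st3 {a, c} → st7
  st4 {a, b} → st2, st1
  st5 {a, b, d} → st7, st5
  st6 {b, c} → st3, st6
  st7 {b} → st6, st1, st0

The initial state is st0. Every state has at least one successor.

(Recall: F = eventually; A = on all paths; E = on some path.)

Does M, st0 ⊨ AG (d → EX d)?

States satisfying d → EX d: {st0, st1, st2, st3, st4, st5, st6, st7}.
States satisfying AG (d → EX d): {st0, st1, st2, st3, st4, st5, st6, st7}.
Every state reachable from st0 satisfies d → EX d.
st0 ∈ Sat(AG (d → EX d)).

Yes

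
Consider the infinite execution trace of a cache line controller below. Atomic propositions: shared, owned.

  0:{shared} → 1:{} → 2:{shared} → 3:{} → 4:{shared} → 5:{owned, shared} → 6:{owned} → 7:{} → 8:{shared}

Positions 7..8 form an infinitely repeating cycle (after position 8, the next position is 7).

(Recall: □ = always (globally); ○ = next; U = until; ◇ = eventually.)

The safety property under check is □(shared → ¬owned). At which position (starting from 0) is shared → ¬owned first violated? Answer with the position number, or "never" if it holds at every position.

5

Check shared → ¬owned at each position in order: 0 ✓, 1 ✓, 2 ✓, 3 ✓, 4 ✓.
At position 5 the labels are {owned, shared}, so shared → ¬owned is false there. This is the first violation.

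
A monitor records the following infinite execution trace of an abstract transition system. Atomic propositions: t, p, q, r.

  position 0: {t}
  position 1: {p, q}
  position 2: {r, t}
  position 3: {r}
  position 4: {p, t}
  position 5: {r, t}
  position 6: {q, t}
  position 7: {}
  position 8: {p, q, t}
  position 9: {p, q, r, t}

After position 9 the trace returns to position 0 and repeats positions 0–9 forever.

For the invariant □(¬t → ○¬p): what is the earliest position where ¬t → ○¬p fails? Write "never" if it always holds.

Check ¬t → ○¬p at each position in order: 0 ✓, 1 ✓, 2 ✓.
At position 3 the labels are {r} and the next position 4 has {p, t}, so ¬t → ○¬p is false there. This is the first violation.

3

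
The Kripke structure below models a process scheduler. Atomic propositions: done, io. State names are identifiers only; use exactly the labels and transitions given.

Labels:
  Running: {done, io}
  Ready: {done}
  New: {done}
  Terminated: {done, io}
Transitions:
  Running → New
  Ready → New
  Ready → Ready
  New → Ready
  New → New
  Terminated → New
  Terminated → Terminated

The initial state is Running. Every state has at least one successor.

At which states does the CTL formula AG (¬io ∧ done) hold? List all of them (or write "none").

States satisfying ¬io ∧ done: {Ready, New}.
States satisfying AG (¬io ∧ done): {Ready, New}.

{Ready, New}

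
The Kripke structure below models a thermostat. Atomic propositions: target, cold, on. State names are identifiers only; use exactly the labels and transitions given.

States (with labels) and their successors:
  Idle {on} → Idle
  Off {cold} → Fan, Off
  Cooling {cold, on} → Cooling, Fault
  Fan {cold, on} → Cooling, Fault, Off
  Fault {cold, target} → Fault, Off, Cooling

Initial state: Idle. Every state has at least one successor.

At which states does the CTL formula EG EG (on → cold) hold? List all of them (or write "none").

{Off, Cooling, Fan, Fault}

States satisfying EG (on → cold): {Off, Cooling, Fan, Fault}.
States satisfying EG EG (on → cold): {Off, Cooling, Fan, Fault}.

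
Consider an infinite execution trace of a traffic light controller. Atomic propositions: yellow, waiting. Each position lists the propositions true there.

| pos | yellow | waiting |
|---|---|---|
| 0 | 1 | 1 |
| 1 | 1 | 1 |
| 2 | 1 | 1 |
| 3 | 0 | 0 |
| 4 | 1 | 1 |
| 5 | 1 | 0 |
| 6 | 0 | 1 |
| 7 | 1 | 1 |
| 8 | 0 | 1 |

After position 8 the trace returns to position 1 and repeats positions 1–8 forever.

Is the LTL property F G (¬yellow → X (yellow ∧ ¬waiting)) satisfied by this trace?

G (¬yellow → X (yellow ∧ ¬waiting)) is false at every position 0..8, so it never becomes true and F G (¬yellow → X (yellow ∧ ¬waiting)) fails.

Violated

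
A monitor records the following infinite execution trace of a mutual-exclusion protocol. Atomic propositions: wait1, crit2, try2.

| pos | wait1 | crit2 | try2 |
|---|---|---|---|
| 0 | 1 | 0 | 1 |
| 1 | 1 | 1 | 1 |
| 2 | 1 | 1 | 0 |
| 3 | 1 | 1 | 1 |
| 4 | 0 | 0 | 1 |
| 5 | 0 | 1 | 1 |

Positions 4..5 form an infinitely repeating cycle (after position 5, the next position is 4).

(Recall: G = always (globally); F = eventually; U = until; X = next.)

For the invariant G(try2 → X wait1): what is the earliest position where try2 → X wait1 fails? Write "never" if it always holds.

3

Check try2 → X wait1 at each position in order: 0 ✓, 1 ✓, 2 ✓.
At position 3 the labels are {crit2, try2, wait1} and the next position 4 has {try2}, so try2 → X wait1 is false there. This is the first violation.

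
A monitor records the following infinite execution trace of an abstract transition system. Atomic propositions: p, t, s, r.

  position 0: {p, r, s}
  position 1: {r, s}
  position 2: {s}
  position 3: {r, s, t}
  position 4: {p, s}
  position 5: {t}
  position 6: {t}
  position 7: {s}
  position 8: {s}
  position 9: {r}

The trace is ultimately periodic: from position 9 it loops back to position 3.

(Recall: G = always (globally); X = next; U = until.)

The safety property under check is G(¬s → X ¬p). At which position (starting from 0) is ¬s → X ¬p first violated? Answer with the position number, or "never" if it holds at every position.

¬s → X ¬p holds at every position 0..9, and those are all the positions the trace ever visits, so the invariant G(¬s → X ¬p) is never violated.

never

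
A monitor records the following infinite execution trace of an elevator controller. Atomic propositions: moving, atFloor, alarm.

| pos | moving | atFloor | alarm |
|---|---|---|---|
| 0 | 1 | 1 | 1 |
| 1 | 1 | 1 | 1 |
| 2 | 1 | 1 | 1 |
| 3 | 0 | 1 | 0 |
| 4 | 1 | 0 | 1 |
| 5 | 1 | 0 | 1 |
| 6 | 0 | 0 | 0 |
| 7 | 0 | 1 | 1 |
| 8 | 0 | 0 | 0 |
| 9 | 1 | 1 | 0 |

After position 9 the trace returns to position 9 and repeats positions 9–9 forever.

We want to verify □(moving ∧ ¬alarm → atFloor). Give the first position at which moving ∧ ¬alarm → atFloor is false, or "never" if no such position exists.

moving ∧ ¬alarm → atFloor holds at every position 0..9, and those are all the positions the trace ever visits, so the invariant □(moving ∧ ¬alarm → atFloor) is never violated.

never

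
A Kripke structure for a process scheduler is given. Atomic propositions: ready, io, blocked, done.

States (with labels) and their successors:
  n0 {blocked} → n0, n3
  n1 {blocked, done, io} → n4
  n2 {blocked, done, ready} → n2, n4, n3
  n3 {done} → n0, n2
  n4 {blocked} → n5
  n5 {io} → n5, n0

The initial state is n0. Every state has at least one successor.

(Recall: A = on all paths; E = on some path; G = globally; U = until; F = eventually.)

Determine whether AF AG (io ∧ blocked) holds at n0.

Does not hold

States satisfying AG (io ∧ blocked): ∅.
States satisfying AF AG (io ∧ blocked): ∅.
There is a path from n0 along which AG (io ∧ blocked) never holds.
n0 ∉ Sat(AF AG (io ∧ blocked)).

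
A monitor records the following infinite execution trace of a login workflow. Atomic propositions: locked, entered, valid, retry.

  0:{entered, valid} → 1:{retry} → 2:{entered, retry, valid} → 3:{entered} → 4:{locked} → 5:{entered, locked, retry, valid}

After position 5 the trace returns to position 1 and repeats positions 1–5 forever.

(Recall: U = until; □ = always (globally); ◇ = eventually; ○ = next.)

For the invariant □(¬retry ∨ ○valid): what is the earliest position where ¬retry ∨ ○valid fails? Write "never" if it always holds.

Check ¬retry ∨ ○valid at each position in order: 0 ✓, 1 ✓.
At position 2 the labels are {entered, retry, valid} and the next position 3 has {entered}, so ¬retry ∨ ○valid is false there. This is the first violation.

2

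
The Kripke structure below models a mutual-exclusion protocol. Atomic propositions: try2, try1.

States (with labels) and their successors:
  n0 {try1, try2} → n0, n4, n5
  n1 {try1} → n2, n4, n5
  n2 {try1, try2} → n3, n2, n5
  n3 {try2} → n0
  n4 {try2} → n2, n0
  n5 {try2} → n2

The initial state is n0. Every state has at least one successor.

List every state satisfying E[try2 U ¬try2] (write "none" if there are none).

States satisfying try2: {n0, n2, n3, n4, n5}.
States satisfying ¬try2: {n1}.
States satisfying E[try2 U ¬try2]: {n1}.

{n1}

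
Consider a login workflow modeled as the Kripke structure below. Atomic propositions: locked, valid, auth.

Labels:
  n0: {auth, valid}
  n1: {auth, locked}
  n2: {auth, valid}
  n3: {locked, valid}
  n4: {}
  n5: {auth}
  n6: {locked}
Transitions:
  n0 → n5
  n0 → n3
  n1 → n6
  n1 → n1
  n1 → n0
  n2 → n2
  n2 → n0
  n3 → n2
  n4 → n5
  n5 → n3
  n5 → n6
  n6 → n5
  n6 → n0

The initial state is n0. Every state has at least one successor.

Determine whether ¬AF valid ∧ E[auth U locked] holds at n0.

States satisfying valid: {n0, n2, n3}.
States satisfying AF valid: {n0, n2, n3}.
States satisfying ¬AF valid: {n1, n4, n5, n6}.
States satisfying auth: {n0, n1, n2, n5}.
States satisfying locked: {n1, n3, n6}.
States satisfying E[auth U locked]: {n0, n1, n2, n3, n5, n6}.
States satisfying ¬AF valid ∧ E[auth U locked]: {n1, n5, n6}.
n0 ∉ Sat(¬AF valid ∧ E[auth U locked]).

No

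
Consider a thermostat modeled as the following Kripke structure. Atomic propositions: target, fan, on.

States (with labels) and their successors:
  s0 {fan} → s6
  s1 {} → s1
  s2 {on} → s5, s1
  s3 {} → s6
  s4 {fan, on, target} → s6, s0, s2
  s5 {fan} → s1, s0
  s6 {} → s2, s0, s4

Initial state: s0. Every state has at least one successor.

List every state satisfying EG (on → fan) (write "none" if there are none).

{s0, s1, s3, s4, s5, s6}

States satisfying on → fan: {s0, s1, s3, s4, s5, s6}.
States satisfying EG (on → fan): {s0, s1, s3, s4, s5, s6}.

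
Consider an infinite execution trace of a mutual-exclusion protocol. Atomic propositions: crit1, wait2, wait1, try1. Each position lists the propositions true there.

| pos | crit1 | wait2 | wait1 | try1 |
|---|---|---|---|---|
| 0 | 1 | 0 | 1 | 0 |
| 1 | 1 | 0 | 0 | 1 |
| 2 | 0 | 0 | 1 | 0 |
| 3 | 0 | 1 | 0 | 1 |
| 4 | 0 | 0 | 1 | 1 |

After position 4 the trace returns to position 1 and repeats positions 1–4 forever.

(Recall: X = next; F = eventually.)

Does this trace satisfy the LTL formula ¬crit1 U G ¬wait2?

Violated

Walking from position 0: at position 0, G ¬wait2 has not yet held and ¬crit1 fails, so ¬crit1 U G ¬wait2 is false.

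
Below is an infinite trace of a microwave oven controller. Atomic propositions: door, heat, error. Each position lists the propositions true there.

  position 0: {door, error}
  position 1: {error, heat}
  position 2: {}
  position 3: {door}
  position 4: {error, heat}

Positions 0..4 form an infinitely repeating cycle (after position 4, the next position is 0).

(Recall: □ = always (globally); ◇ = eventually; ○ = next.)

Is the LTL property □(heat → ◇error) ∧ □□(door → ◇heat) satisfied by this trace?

Holds

heat → ◇error holds at every position 0..4, and those are all positions ever visited, so □(heat → ◇error) holds.
Positions where heat holds: 1, 4.
Check ◇error at each: 1→ok, 4→ok.
□(door → ◇heat) holds at every position 0..4, and those are all positions ever visited, so □□(door → ◇heat) holds.
At position 0: □(heat → ◇error) is true; □□(door → ◇heat) is true; so □(heat → ◇error) ∧ □□(door → ◇heat) is true.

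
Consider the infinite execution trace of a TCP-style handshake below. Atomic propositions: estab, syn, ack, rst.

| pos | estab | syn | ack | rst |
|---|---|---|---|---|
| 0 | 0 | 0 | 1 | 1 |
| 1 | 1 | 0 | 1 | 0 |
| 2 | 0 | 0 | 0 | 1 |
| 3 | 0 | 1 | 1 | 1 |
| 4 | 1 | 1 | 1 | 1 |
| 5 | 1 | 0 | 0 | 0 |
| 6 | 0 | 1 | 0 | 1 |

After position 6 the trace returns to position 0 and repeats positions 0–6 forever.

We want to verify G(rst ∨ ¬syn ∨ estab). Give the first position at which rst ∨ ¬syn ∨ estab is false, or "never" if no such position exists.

never

rst ∨ ¬syn ∨ estab holds at every position 0..6, and those are all the positions the trace ever visits, so the invariant G(rst ∨ ¬syn ∨ estab) is never violated.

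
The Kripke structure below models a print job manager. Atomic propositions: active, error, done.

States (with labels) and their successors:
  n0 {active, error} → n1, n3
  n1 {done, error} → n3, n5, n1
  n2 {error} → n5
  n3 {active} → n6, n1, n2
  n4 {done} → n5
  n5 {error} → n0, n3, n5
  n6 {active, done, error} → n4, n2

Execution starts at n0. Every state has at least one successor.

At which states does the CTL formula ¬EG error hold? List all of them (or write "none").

States satisfying error: {n0, n1, n2, n5, n6}.
States satisfying EG error: {n0, n1, n2, n5, n6}.
States satisfying ¬EG error: {n3, n4}.

{n3, n4}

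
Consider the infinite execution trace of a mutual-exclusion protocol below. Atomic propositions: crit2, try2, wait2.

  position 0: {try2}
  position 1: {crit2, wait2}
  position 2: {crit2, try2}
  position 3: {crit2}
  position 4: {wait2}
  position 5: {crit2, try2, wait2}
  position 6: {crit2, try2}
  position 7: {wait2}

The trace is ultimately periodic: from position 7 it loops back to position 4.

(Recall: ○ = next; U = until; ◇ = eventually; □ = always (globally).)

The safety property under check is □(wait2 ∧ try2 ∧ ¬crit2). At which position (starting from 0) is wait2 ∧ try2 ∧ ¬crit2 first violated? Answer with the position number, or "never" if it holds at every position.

0

At position 0 the labels are {try2}, so wait2 ∧ try2 ∧ ¬crit2 is false there. This is the first violation.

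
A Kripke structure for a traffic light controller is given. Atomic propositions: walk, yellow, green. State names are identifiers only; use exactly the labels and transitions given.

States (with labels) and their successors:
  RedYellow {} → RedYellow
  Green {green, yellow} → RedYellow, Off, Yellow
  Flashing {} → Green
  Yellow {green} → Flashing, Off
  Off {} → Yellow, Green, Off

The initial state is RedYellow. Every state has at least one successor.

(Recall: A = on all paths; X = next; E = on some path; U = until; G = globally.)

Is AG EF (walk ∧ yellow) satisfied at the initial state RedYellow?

Violated

States satisfying EF (walk ∧ yellow): ∅.
States satisfying AG EF (walk ∧ yellow): ∅.
RedYellow is reachable from RedYellow and violates EF (walk ∧ yellow), so AG fails at RedYellow.
RedYellow ∉ Sat(AG EF (walk ∧ yellow)).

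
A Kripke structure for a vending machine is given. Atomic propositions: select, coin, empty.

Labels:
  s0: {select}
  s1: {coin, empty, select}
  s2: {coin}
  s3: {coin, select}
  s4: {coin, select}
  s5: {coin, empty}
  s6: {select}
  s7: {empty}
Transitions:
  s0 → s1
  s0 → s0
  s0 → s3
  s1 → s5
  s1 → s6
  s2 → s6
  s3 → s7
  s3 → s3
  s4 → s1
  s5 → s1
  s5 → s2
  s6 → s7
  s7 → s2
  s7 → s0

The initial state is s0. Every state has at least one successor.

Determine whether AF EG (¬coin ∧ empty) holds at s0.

Violated

States satisfying EG (¬coin ∧ empty): ∅.
States satisfying AF EG (¬coin ∧ empty): ∅.
There is a path from s0 along which EG (¬coin ∧ empty) never holds.
s0 ∉ Sat(AF EG (¬coin ∧ empty)).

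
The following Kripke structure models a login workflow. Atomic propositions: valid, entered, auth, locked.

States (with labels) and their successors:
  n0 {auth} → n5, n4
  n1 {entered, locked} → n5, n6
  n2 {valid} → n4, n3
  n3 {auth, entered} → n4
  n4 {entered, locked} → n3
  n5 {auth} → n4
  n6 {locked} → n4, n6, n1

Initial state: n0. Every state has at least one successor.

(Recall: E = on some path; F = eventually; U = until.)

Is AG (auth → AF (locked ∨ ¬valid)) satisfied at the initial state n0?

Holds

States satisfying auth → AF (locked ∨ ¬valid): {n0, n1, n2, n3, n4, n5, n6}.
States satisfying AG (auth → AF (locked ∨ ¬valid)): {n0, n1, n2, n3, n4, n5, n6}.
Every state reachable from n0 satisfies auth → AF (locked ∨ ¬valid).
n0 ∈ Sat(AG (auth → AF (locked ∨ ¬valid))).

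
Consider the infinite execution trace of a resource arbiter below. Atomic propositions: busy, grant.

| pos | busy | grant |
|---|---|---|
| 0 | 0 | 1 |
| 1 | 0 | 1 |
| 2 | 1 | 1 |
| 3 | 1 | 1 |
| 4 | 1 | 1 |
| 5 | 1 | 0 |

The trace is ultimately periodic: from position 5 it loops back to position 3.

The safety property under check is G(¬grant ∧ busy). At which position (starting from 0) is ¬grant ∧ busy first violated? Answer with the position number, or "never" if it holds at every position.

At position 0 the labels are {grant}, so ¬grant ∧ busy is false there. This is the first violation.

0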